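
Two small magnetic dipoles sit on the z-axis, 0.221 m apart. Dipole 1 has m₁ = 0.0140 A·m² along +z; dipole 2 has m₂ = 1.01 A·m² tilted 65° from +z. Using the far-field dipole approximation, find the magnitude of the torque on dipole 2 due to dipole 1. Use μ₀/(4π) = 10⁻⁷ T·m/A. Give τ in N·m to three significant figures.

τ ≈ 2.37×10⁻⁷ N·m

Dipole B is on the axis of dipole A, so B₁ there is axial: B₁ = (μ₀/4π)·2m₁/r³ along +z.
B₁ = 2(10⁻⁷)(0.0140)/(0.221)³ = 2.594×10⁻⁷ T.
τ = m₂ B₁ sinθ.
τ = (1.01)(2.594×10⁻⁷)·sin65° = 2.375×10⁻⁷ N·m.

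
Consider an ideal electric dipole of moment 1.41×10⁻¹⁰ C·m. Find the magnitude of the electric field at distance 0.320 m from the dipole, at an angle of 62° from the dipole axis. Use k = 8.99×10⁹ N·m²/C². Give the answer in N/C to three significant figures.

E ≈ 49.9 N/C

At angle θ the dipole field magnitude is E = (kp/r³)·√(1 + 3cos²θ).
kp/r³ = (8.99×10⁹)(1.41×10⁻¹⁰) / (0.320)³ = 38.68 N/C.
√(1 + 3cos²62°) = √(1 + 3·0.2204) = √1.6612 ≈ 1.2889.
E ≈ 38.68 × 1.289 = 49.86 N/C.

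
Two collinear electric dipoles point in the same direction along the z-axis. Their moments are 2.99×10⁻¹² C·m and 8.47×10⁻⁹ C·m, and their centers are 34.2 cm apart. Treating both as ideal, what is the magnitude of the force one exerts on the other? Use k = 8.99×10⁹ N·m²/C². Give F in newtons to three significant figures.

On-axis field of dipole 1 at distance r: E = 2kp₁/r³. Force on dipole 2 is F = p₂·dE/dr (gradient along axis).
dE/dr = −6kp₁/r⁴, so |F| = 6kp₁p₂/r⁴ (attractive for aligned moments).
F = 6(8.99×10⁹)(2.99×10⁻¹²)(8.47×10⁻⁹)/(0.342)⁴ = 9.985×10⁻⁸ N.

F ≈ 9.99×10⁻⁸ N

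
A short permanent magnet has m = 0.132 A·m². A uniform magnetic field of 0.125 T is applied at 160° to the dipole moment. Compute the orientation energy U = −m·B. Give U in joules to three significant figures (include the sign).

U = −m·B = −mB cosθ.
U = −(0.132)(0.125)·cos160° = 0.01550 J.

U ≈ 0.0155 J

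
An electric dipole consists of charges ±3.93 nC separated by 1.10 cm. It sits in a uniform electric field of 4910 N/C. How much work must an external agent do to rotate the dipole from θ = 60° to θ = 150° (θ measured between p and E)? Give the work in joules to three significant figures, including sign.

W ≈ 2.90×10⁻⁷ J

Dipole moment p = qd = (3.93×10⁻⁹ C)(0.0110 m) = 4.323×10⁻¹¹ C·m.
W_ext = ΔU = U(θ₂) − U(θ₁) = −pE cosθ₂ − (−pE cosθ₁) = pE(cosθ₁ − cosθ₂).
W = (4.323×10⁻¹¹)(4910)·(cos60° − cos150°) = (2.123×10⁻⁷)·(+1.3660) = 2.900×10⁻⁷ J.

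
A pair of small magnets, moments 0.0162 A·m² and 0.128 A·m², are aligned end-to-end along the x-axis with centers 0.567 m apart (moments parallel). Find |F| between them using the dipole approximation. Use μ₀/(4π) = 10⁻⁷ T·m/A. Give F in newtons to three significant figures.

F ≈ 1.20×10⁻⁸ N

On-axis B of dipole 1: B = (μ₀/4π)·2m₁/r³. Force on dipole 2: F = m₂·dB/dr.
dB/dr = −(μ₀/4π)·6m₁/r⁴, so |F| = (μ₀/4π)·6m₁m₂/r⁴.
F = 6(10⁻⁷)(0.0162)(0.128)/(0.567)⁴ = 1.204×10⁻⁸ N.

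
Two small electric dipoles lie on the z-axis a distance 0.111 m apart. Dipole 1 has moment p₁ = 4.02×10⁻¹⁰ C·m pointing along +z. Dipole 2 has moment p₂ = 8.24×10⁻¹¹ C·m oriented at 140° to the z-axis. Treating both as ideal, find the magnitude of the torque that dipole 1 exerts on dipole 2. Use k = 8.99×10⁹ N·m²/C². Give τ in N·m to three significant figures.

The second dipole sits on the axis of the first, so the field there is axial: E₁ = 2kp₁/r³ along +z.
E₁ = 2(8.99×10⁹)(4.02×10⁻¹⁰)/(0.111)³ = 5285 N/C.
Torque on the second dipole: τ = p₂ E₁ sinθ.
τ = (8.24×10⁻¹¹)(5285)·sin140° = 2.799×10⁻⁷ N·m.

τ ≈ 2.80×10⁻⁷ N·m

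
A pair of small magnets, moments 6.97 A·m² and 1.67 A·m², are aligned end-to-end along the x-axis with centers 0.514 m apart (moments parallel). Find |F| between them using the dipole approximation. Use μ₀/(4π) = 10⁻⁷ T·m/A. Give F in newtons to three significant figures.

F ≈ 1.00×10⁻⁴ N

On-axis B of dipole 1: B = (μ₀/4π)·2m₁/r³. Force on dipole 2: F = m₂·dB/dr.
dB/dr = −(μ₀/4π)·6m₁/r⁴, so |F| = (μ₀/4π)·6m₁m₂/r⁴.
F = 6(10⁻⁷)(6.97)(1.67)/(0.514)⁴ = 1.001×10⁻⁴ N.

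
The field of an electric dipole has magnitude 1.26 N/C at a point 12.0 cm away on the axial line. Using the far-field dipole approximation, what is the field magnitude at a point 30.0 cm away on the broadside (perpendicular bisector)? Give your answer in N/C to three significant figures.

Dipole fields scale as 1/r³ in the far field.
The axial field is twice the equatorial field at the same r, so the geometry factor is 1/2.
E₂ = E₁ · (1/2) · (r₁/r₂)³ = 1.26 · 0.5 · (12.0/30.0)³.
(r₁/r₂)³ = (0.4)³ = 0.064.
E₂ ≈ 0.04032 N/C.

E ≈ 0.0403 N/C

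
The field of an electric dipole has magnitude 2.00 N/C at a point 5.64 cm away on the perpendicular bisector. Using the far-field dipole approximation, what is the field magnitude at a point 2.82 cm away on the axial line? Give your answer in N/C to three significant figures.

Dipole fields scale as 1/r³ in the far field.
The axial field is twice the equatorial field at the same r, so the geometry factor is 2/1.
E₂ = E₁ · (2/1) · (r₁/r₂)³ = 2.00 · 2 · (5.64/2.82)³.
(r₁/r₂)³ = (2)³ = 8.
E₂ ≈ 32.00 N/C.

E ≈ 32.0 N/C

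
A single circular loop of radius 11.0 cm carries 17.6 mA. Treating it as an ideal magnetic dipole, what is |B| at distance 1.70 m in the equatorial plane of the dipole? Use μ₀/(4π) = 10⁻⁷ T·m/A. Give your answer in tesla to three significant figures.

Magnetic moment m = IA = Iπa² = (0.0176)·π·(0.110)² = 6.69×10⁻⁴ A·m².
In the equatorial plane B = (μ₀/4π)·m/r³ (half the axial value).
B = (10⁻⁷)·(6.69×10⁻⁴) / (1.70)³ = 1.362×10⁻¹¹ T.

B ≈ 1.36×10⁻¹¹ T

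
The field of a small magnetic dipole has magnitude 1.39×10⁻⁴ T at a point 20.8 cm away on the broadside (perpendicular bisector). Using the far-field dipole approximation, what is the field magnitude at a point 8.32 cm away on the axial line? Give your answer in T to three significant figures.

B ≈ 0.00434 T

Dipole fields scale as 1/r³ in the far field.
The axial field is twice the equatorial field at the same r, so the geometry factor is 2/1.
B₂ = B₁ · (2/1) · (r₁/r₂)³ = 1.39×10⁻⁴ · 2 · (20.8/8.32)³.
(r₁/r₂)³ = (2.5)³ = 15.62.
B₂ ≈ 0.004344 T.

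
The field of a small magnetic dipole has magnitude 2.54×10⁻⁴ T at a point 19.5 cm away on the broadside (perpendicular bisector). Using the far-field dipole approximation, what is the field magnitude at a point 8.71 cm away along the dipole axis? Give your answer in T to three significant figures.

Dipole fields scale as 1/r³ in the far field.
The axial field is twice the equatorial field at the same r, so the geometry factor is 2/1.
B₂ = B₁ · (2/1) · (r₁/r₂)³ = 2.54×10⁻⁴ · 2 · (19.5/8.71)³.
(r₁/r₂)³ = (2.239)³ = 11.22.
B₂ ≈ 0.005701 T.

B ≈ 0.00570 T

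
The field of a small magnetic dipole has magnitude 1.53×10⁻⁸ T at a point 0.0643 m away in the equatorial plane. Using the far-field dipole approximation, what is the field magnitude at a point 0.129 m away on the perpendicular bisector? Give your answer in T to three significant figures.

B ≈ 1.89×10⁻⁹ T

Dipole fields scale as 1/r³ in the far field; the geometry is the same at both points.
B₂ = B₁ · (r₁/r₂)³ = 1.53×10⁻⁸ · (0.0643/0.129)³.
(r₁/r₂)³ = (0.4984)³ = 0.1238.
B₂ ≈ 1.895×10⁻⁹ T.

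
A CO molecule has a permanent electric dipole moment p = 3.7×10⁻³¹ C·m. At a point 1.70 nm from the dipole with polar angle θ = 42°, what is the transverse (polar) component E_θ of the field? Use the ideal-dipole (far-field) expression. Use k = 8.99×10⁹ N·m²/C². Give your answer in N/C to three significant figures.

E_θ ≈ 4.53×10⁵ N/C

For a dipole, E_θ = (kp sinθ)/r³.
kp/r³ = (8.99×10⁹)(3.70×10⁻³¹)/(1.70×10⁻⁹)³ = 6.770×10⁵ N/C.
E_θ = 6.770×10⁵·sin42° = 4.530×10⁵ N/C.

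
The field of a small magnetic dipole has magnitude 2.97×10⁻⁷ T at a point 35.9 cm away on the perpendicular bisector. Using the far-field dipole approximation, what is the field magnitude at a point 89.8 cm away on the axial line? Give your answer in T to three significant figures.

Dipole fields scale as 1/r³ in the far field.
The axial field is twice the equatorial field at the same r, so the geometry factor is 2/1.
B₂ = B₁ · (2/1) · (r₁/r₂)³ = 2.97×10⁻⁷ · 2 · (35.9/89.8)³.
(r₁/r₂)³ = (0.3998)³ = 0.06389.
B₂ ≈ 3.795×10⁻⁸ T.

B ≈ 3.80×10⁻⁸ T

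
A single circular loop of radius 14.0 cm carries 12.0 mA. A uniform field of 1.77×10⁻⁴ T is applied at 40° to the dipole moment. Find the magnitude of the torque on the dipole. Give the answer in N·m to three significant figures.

Magnetic moment m = IA = Iπa² = (0.0120)·π·(0.140)² = 7.389×10⁻⁴ A·m².
Torque on a magnetic dipole: τ = mB sinθ.
τ = (7.389×10⁻⁴)(1.77×10⁻⁴)·sin40° = 8.407×10⁻⁸ N·m.

τ ≈ 8.41×10⁻⁸ N·m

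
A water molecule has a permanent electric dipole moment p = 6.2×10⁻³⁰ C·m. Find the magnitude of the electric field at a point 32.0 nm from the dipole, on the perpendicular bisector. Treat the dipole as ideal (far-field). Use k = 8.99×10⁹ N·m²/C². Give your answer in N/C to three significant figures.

In the equatorial plane E = kp/r³.
E = (8.99×10⁹)(6.20×10⁻³⁰) / (3.20×10⁻⁸)³ = 1701 N/C.

E ≈ 1700 N/C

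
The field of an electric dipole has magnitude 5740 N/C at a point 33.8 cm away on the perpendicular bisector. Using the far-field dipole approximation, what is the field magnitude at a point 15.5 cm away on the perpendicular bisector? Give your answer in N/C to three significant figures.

Dipole fields scale as 1/r³ in the far field; the geometry is the same at both points.
E₂ = E₁ · (r₁/r₂)³ = 5740 · (33.8/15.5)³.
(r₁/r₂)³ = (2.181)³ = 10.37.
E₂ ≈ 5.952×10⁴ N/C.

E ≈ 5.95×10⁴ N/C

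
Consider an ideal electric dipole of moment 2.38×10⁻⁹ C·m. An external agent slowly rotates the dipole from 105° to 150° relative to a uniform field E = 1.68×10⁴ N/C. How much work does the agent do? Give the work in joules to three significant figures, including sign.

W_ext = ΔU = U(θ₂) − U(θ₁) = −pE cosθ₂ − (−pE cosθ₁) = pE(cosθ₁ − cosθ₂).
W = (2.38×10⁻⁹)(1.68×10⁴)·(cos105° − cos150°) = (3.998×10⁻⁵)·(+0.6072) = 2.428×10⁻⁵ J.

W ≈ 2.43×10⁻⁵ J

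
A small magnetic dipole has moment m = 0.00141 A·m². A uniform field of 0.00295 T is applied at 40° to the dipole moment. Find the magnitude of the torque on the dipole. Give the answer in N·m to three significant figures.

τ ≈ 2.67×10⁻⁶ N·m

Torque on a magnetic dipole: τ = mB sinθ.
τ = (0.00141)(0.00295)·sin40° = 2.674×10⁻⁶ N·m.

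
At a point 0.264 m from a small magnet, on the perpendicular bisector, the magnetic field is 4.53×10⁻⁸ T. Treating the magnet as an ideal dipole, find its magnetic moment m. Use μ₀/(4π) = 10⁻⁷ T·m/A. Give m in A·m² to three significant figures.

m ≈ 0.00834 A·m²

In the equatorial plane B = (μ₀/4π)·m/r³, so m = Br³·4π/(μ₀).
m = (4.53×10⁻⁸)·(0.264)³ / (10⁻⁷) = 0.008335 A·m².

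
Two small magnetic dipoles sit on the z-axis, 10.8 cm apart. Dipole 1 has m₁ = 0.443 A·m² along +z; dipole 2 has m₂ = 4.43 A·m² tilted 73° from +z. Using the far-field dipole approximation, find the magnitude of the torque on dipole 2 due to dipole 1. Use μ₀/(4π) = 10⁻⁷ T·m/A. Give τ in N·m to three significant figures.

Dipole B is on the axis of dipole A, so B₁ there is axial: B₁ = (μ₀/4π)·2m₁/r³ along +z.
B₁ = 2(10⁻⁷)(0.443)/(0.108)³ = 7.033×10⁻⁵ T.
τ = m₂ B₁ sinθ.
τ = (4.43)(7.033×10⁻⁵)·sin73° = 2.980×10⁻⁴ N·m.

τ ≈ 2.98×10⁻⁴ N·m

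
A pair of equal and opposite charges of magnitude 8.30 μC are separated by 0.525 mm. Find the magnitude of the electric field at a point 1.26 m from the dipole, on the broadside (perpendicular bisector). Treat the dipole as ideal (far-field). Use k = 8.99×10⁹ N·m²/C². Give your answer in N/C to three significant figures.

Dipole moment p = qd = (8.30×10⁻⁶ C)(5.25×10⁻⁴ m) = 4.358×10⁻⁹ C·m.
On the perpendicular bisector E = kp/r³ (half the axial value at the same distance).
E = (8.99×10⁹)(4.358×10⁻⁹) / (1.26)³ = 19.59 N/C.

E ≈ 19.6 N/C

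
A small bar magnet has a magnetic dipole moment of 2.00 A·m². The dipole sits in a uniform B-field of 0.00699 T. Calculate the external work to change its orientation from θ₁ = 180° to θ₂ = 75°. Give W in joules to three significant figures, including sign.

W_ext = ΔU = −mB cosθ₂ + mB cosθ₁ = mB(cosθ₁ − cosθ₂).
W = (2.00)(0.00699)·(cos180° − cos75°) = (0.01398)·(-1.2588) = -0.01760 J.

W ≈ -0.0176 J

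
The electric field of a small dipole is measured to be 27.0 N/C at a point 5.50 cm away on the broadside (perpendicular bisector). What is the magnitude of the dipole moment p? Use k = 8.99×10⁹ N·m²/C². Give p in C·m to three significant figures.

p ≈ 5.00×10⁻¹³ C·m

In the equatorial plane E = kp/r³, so p = Er³/(k).
p = (27.0)·(0.0550)³ / (8.99×10⁹) = 4.997×10⁻¹³ C·m.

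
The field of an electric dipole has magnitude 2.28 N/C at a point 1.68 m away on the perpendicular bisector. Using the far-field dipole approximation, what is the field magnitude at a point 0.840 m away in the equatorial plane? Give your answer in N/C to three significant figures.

E ≈ 18.2 N/C

Dipole fields scale as 1/r³ in the far field; the geometry is the same at both points.
E₂ = E₁ · (r₁/r₂)³ = 2.28 · (1.68/0.840)³.
(r₁/r₂)³ = (2)³ = 8.
E₂ ≈ 18.24 N/C.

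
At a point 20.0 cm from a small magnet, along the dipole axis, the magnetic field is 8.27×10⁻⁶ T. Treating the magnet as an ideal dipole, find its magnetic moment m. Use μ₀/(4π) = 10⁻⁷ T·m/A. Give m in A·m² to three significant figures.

On axis B = (μ₀/4π)·2m/r³, so m = Br³·4π/(μ₀·2).
m = (8.27×10⁻⁶)·(0.200)³ / (2·10⁻⁷) = 0.3308 A·m².

m ≈ 0.331 A·m²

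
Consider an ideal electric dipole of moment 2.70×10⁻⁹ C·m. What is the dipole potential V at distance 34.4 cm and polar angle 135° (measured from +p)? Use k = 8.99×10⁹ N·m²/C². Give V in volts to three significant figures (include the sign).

V ≈ -145 V

The dipole potential is V = kp cosθ / r².
V = (8.99×10⁹)(2.70×10⁻⁹)·cos135° / (0.344)² = -145.0 V.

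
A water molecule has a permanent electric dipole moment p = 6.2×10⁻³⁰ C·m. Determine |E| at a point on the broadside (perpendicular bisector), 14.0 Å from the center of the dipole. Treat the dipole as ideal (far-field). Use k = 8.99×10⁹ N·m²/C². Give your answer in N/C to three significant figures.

E ≈ 2.03×10⁷ N/C

In the equatorial plane E = kp/r³.
E = (8.99×10⁹)(6.20×10⁻³⁰) / (1.40×10⁻⁹)³ = 2.031×10⁷ N/C.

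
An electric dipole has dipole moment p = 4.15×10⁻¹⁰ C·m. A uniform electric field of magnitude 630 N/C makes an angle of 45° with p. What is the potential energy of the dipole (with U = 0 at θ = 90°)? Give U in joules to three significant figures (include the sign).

U ≈ -1.85×10⁻⁷ J

U = −p·E = −pE cosθ.
U = −(4.15×10⁻¹⁰)(630)·cos45° = -1.849×10⁻⁷ J.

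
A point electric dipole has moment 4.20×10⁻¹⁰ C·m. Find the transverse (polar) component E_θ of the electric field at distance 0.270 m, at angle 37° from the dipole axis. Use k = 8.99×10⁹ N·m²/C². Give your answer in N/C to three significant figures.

E_θ ≈ 115 N/C

For a dipole, E_θ = (kp sinθ)/r³.
kp/r³ = (8.99×10⁹)(4.20×10⁻¹⁰)/(0.270)³ = 191.8 N/C.
E_θ = 191.8·sin37° = 115.4 N/C.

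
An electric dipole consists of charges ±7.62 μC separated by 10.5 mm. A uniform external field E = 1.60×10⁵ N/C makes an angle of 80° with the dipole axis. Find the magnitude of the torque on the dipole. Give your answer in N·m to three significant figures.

τ ≈ 0.0126 N·m

Dipole moment p = qd = (7.62×10⁻⁶ C)(0.0105 m) = 8.001×10⁻⁸ C·m.
Torque on an electric dipole: τ = pE sinθ.
τ = (8.001×10⁻⁸)(1.60×10⁵)·sin80° = 0.01261 N·m.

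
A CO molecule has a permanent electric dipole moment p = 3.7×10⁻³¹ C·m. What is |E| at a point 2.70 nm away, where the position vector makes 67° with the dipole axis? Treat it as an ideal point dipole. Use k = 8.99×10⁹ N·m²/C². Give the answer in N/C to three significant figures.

E ≈ 2.04×10⁵ N/C

At angle θ the dipole field magnitude is E = (kp/r³)·√(1 + 3cos²θ).
kp/r³ = (8.99×10⁹)(3.70×10⁻³¹) / (2.70×10⁻⁹)³ = 1.690×10⁵ N/C.
√(1 + 3cos²67°) = √(1 + 3·0.1527) = √1.4580 ≈ 1.2075.
E ≈ 1.690×10⁵ × 1.207 = 2.041×10⁵ N/C.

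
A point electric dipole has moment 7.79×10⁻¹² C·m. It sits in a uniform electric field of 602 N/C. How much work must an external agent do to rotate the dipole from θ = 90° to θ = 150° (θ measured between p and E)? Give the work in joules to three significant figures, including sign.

W ≈ 4.06×10⁻⁹ J

W_ext = ΔU = U(θ₂) − U(θ₁) = −pE cosθ₂ − (−pE cosθ₁) = pE(cosθ₁ − cosθ₂).
W = (7.79×10⁻¹²)(602)·(cos90° − cos150°) = (4.690×10⁻⁹)·(+0.8660) = 4.061×10⁻⁹ J.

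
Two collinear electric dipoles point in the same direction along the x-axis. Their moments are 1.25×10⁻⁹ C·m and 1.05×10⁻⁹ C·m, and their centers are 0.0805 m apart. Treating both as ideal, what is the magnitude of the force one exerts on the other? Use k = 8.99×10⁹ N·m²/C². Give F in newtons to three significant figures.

F ≈ 0.00169 N

On-axis field of dipole 1 at distance r: E = 2kp₁/r³. Force on dipole 2 is F = p₂·dE/dr (gradient along axis).
dE/dr = −6kp₁/r⁴, so |F| = 6kp₁p₂/r⁴ (attractive for aligned moments).
F = 6(8.99×10⁹)(1.25×10⁻⁹)(1.05×10⁻⁹)/(0.0805)⁴ = 0.001686 N.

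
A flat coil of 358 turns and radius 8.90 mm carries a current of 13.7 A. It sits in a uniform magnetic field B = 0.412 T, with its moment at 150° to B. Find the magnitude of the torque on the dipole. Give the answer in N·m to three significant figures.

τ ≈ 0.251 N·m

m = NIA = NIπa² = 358·(13.7)·π·(0.00890)² = 1.22 A·m².
Torque on a magnetic dipole: τ = mB sinθ.
τ = (1.22)(0.412)·sin150° = 0.2513 N·m.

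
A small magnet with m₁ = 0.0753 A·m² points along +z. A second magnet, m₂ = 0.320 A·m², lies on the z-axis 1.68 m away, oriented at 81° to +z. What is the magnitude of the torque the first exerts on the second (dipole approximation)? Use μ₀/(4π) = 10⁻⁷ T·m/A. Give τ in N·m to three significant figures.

τ ≈ 1.00×10⁻⁹ N·m

Dipole B is on the axis of dipole A, so B₁ there is axial: B₁ = (μ₀/4π)·2m₁/r³ along +z.
B₁ = 2(10⁻⁷)(0.0753)/(1.68)³ = 3.176×10⁻⁹ T.
τ = m₂ B₁ sinθ.
τ = (0.320)(3.176×10⁻⁹)·sin81° = 1.004×10⁻⁹ N·m.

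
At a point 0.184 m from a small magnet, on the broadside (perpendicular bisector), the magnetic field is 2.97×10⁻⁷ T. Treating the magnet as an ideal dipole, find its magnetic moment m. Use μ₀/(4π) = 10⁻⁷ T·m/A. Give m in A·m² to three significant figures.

In the equatorial plane B = (μ₀/4π)·m/r³, so m = Br³·4π/(μ₀).
m = (2.97×10⁻⁷)·(0.184)³ / (10⁻⁷) = 0.01850 A·m².

m ≈ 0.0185 A·m²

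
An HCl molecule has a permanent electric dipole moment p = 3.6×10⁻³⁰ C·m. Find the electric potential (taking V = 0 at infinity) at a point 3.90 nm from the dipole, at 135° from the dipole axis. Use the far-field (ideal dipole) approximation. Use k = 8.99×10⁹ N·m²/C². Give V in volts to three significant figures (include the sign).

The dipole potential is V = kp cosθ / r².
V = (8.99×10⁹)(3.60×10⁻³⁰)·cos135° / (3.90×10⁻⁹)² = -0.001505 V.

V ≈ -0.00150 V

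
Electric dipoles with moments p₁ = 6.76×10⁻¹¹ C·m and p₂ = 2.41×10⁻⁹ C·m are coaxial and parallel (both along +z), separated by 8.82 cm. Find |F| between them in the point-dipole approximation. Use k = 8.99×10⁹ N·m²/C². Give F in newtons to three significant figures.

On-axis field of dipole 1 at distance r: E = 2kp₁/r³. Force on dipole 2 is F = p₂·dE/dr (gradient along axis).
dE/dr = −6kp₁/r⁴, so |F| = 6kp₁p₂/r⁴ (attractive for aligned moments).
F = 6(8.99×10⁹)(6.76×10⁻¹¹)(2.41×10⁻⁹)/(0.0882)⁴ = 1.452×10⁻⁴ N.

F ≈ 1.45×10⁻⁴ N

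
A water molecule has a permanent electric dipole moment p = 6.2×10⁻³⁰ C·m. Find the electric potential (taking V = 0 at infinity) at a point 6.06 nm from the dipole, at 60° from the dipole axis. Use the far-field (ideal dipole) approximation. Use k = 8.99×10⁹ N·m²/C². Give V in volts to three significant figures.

The dipole potential is V = kp cosθ / r².
V = (8.99×10⁹)(6.20×10⁻³⁰)·cos60° / (6.06×10⁻⁹)² = 7.589×10⁻⁴ V.

V ≈ 7.59×10⁻⁴ V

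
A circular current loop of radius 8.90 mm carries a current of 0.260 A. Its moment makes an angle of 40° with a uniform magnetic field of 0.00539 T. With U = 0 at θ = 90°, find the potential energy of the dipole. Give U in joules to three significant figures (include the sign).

Magnetic moment m = IA = Iπa² = (0.260)·π·(0.00890)² = 6.47×10⁻⁵ A·m².
U = −m·B = −mB cosθ.
U = −(6.47×10⁻⁵)(0.00539)·cos40° = -2.671×10⁻⁷ J.

U ≈ -2.67×10⁻⁷ J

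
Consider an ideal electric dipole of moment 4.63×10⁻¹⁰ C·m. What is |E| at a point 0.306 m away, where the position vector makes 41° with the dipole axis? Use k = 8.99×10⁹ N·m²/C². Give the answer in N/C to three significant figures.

E ≈ 239 N/C

At angle θ the dipole field magnitude is E = (kp/r³)·√(1 + 3cos²θ).
kp/r³ = (8.99×10⁹)(4.63×10⁻¹⁰) / (0.306)³ = 145.3 N/C.
√(1 + 3cos²41°) = √(1 + 3·0.5696) = √2.7088 ≈ 1.6458.
E ≈ 145.3 × 1.646 = 239.1 N/C.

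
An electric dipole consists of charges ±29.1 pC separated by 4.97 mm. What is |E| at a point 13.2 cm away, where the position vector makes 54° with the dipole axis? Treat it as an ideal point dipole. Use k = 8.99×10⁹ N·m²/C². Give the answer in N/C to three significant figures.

E ≈ 0.807 N/C

Dipole moment p = qd = (2.91×10⁻¹¹ C)(0.00497 m) = 1.446×10⁻¹³ C·m.
At angle θ the dipole field magnitude is E = (kp/r³)·√(1 + 3cos²θ).
kp/r³ = (8.99×10⁹)(1.446×10⁻¹³) / (0.132)³ = 0.5652 N/C.
√(1 + 3cos²54°) = √(1 + 3·0.3455) = √2.0365 ≈ 1.4271.
E ≈ 0.5652 × 1.427 = 0.8066 N/C.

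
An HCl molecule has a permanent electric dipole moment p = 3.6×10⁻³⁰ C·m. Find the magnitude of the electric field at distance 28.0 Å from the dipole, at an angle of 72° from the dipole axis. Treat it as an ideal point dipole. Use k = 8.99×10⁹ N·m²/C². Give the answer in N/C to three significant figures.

E ≈ 1.67×10⁶ N/C

At angle θ the dipole field magnitude is E = (kp/r³)·√(1 + 3cos²θ).
kp/r³ = (8.99×10⁹)(3.60×10⁻³⁰) / (2.80×10⁻⁹)³ = 1.474×10⁶ N/C.
√(1 + 3cos²72°) = √(1 + 3·0.0955) = √1.2865 ≈ 1.1342.
E ≈ 1.474×10⁶ × 1.134 = 1.672×10⁶ N/C.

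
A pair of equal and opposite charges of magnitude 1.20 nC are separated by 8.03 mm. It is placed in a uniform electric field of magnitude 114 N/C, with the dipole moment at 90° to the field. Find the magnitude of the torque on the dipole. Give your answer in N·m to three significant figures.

Dipole moment p = qd = (1.20×10⁻⁹ C)(0.00803 m) = 9.636×10⁻¹² C·m.
Torque on an electric dipole: τ = pE sinθ.
τ = (9.636×10⁻¹²)(114)·sin90° = 1.099×10⁻⁹ N·m.

τ ≈ 1.10×10⁻⁹ N·m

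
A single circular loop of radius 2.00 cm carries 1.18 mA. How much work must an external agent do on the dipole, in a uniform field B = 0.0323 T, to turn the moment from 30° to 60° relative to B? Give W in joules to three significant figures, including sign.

Magnetic moment m = IA = Iπa² = (0.00118)·π·(0.0200)² = 1.483×10⁻⁶ A·m².
W_ext = ΔU = −mB cosθ₂ + mB cosθ₁ = mB(cosθ₁ − cosθ₂).
W = (1.483×10⁻⁶)(0.0323)·(cos30° − cos60°) = (4.790×10⁻⁸)·(+0.3660) = 1.753×10⁻⁸ J.

W ≈ 1.75×10⁻⁸ J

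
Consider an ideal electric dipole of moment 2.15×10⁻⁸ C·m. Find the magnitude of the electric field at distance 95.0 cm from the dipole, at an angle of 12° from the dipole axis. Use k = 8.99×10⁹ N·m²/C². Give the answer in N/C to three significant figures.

At angle θ the dipole field magnitude is E = (kp/r³)·√(1 + 3cos²θ).
kp/r³ = (8.99×10⁹)(2.15×10⁻⁸) / (0.950)³ = 225.4 N/C.
√(1 + 3cos²12°) = √(1 + 3·0.9568) = √3.8703 ≈ 1.9673.
E ≈ 225.4 × 1.967 = 443.5 N/C.

E ≈ 444 N/C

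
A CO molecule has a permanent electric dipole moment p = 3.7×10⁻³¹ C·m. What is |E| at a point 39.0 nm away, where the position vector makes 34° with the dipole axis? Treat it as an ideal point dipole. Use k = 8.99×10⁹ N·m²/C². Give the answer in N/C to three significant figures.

At angle θ the dipole field magnitude is E = (kp/r³)·√(1 + 3cos²θ).
kp/r³ = (8.99×10⁹)(3.70×10⁻³¹) / (3.90×10⁻⁸)³ = 56.07 N/C.
√(1 + 3cos²34°) = √(1 + 3·0.6873) = √3.0619 ≈ 1.7498.
E ≈ 56.07 × 1.750 = 98.12 N/C.

E ≈ 98.1 N/C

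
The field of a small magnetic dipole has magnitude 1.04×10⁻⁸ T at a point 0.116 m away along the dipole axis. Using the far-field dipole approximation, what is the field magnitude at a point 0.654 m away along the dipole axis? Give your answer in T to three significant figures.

B ≈ 5.80×10⁻¹¹ T

Dipole fields scale as 1/r³ in the far field; the geometry is the same at both points.
B₂ = B₁ · (r₁/r₂)³ = 1.04×10⁻⁸ · (0.116/0.654)³.
(r₁/r₂)³ = (0.1774)³ = 0.00558.
B₂ ≈ 5.803×10⁻¹¹ T.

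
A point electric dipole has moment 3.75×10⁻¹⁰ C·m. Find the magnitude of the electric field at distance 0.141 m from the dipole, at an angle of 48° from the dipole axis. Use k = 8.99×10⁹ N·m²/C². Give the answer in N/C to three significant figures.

At angle θ the dipole field magnitude is E = (kp/r³)·√(1 + 3cos²θ).
kp/r³ = (8.99×10⁹)(3.75×10⁻¹⁰) / (0.141)³ = 1203 N/C.
√(1 + 3cos²48°) = √(1 + 3·0.4477) = √2.3432 ≈ 1.5308.
E ≈ 1203 × 1.531 = 1841 N/C.

E ≈ 1840 N/C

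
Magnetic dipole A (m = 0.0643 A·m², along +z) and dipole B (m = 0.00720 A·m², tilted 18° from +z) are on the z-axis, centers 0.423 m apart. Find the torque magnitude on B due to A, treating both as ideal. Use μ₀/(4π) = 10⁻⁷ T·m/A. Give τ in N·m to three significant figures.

τ ≈ 3.78×10⁻¹⁰ N·m

Dipole B is on the axis of dipole A, so B₁ there is axial: B₁ = (μ₀/4π)·2m₁/r³ along +z.
B₁ = 2(10⁻⁷)(0.0643)/(0.423)³ = 1.699×10⁻⁷ T.
τ = m₂ B₁ sinθ.
τ = (0.00720)(1.699×10⁻⁷)·sin18° = 3.780×10⁻¹⁰ N·m.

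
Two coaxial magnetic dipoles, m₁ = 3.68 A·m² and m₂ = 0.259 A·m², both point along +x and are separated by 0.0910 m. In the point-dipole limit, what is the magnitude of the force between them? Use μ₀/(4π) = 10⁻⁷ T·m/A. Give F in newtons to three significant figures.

On-axis B of dipole 1: B = (μ₀/4π)·2m₁/r³. Force on dipole 2: F = m₂·dB/dr.
dB/dr = −(μ₀/4π)·6m₁/r⁴, so |F| = (μ₀/4π)·6m₁m₂/r⁴.
F = 6(10⁻⁷)(3.68)(0.259)/(0.0910)⁴ = 0.008339 N.

F ≈ 0.00834 N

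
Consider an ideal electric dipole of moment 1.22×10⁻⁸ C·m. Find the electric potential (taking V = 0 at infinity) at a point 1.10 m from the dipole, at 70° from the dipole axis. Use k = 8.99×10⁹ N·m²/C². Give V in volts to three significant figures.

The dipole potential is V = kp cosθ / r².
V = (8.99×10⁹)(1.22×10⁻⁸)·cos70° / (1.10)² = 31.00 V.

V ≈ 31.0 V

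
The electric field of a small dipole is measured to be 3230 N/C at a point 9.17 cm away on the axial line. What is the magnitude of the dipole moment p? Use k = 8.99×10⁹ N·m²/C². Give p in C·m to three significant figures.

p ≈ 1.39×10⁻¹⁰ C·m

On axis E = 2kp/r³, so p = Er³/(2k).
p = (3230)·(0.0917)³ / (2·8.99×10⁹) = 1.385×10⁻¹⁰ C·m.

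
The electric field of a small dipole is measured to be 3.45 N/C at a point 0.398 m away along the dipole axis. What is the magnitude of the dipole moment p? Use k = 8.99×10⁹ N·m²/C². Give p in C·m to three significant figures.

p ≈ 1.21×10⁻¹¹ C·m

On axis E = 2kp/r³, so p = Er³/(2k).
p = (3.45)·(0.398)³ / (2·8.99×10⁹) = 1.210×10⁻¹¹ C·m.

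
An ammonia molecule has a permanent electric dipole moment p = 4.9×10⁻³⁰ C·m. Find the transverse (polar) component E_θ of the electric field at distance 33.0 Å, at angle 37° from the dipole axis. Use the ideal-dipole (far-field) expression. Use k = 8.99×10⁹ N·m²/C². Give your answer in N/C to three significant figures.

For a dipole, E_θ = (kp sinθ)/r³.
kp/r³ = (8.99×10⁹)(4.90×10⁻³⁰)/(3.30×10⁻⁹)³ = 1.226×10⁶ N/C.
E_θ = 1.226×10⁶·sin37° = 7.377×10⁵ N/C.

E_θ ≈ 7.38×10⁵ N/C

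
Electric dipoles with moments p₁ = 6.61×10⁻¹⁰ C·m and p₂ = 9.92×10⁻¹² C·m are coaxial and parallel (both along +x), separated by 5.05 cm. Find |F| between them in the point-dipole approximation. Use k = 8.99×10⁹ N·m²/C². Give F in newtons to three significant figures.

On-axis field of dipole 1 at distance r: E = 2kp₁/r³. Force on dipole 2 is F = p₂·dE/dr (gradient along axis).
dE/dr = −6kp₁/r⁴, so |F| = 6kp₁p₂/r⁴ (attractive for aligned moments).
F = 6(8.99×10⁹)(6.61×10⁻¹⁰)(9.92×10⁻¹²)/(0.0505)⁴ = 5.438×10⁻⁵ N.

F ≈ 5.44×10⁻⁵ N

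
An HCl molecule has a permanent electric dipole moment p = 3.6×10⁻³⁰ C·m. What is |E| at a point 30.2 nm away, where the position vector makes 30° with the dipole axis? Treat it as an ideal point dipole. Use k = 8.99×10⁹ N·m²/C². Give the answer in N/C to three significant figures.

E ≈ 2120 N/C

At angle θ the dipole field magnitude is E = (kp/r³)·√(1 + 3cos²θ).
kp/r³ = (8.99×10⁹)(3.60×10⁻³⁰) / (3.02×10⁻⁸)³ = 1175 N/C.
√(1 + 3cos²30°) = √(1 + 3·0.7500) = √3.2500 ≈ 1.8028.
E ≈ 1175 × 1.803 = 2118 N/C.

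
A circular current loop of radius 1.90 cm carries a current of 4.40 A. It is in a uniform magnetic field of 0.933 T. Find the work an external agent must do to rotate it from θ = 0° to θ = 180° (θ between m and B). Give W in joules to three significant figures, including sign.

W ≈ 0.00931 J

Magnetic moment m = IA = Iπa² = (4.40)·π·(0.0190)² = 0.00499 A·m².
W_ext = ΔU = −mB cosθ₂ + mB cosθ₁ = mB(cosθ₁ − cosθ₂).
W = (0.00499)(0.933)·(cos0° − cos180°) = (0.004656)·(+2.0000) = 0.009311 J.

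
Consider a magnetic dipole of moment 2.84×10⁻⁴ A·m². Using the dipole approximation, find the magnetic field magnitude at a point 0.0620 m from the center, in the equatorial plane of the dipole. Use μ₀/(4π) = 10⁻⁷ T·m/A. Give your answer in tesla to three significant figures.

In the equatorial plane B = (μ₀/4π)·m/r³ (half the axial value).
B = (10⁻⁷)·(2.84×10⁻⁴) / (0.0620)³ = 1.192×10⁻⁷ T.

B ≈ 1.19×10⁻⁷ T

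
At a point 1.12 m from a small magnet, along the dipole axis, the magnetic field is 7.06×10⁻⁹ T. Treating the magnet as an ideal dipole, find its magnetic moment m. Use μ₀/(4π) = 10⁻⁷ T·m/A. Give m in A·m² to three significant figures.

m ≈ 0.0496 A·m²

On axis B = (μ₀/4π)·2m/r³, so m = Br³·4π/(μ₀·2).
m = (7.06×10⁻⁹)·(1.12)³ / (2·10⁻⁷) = 0.04959 A·m².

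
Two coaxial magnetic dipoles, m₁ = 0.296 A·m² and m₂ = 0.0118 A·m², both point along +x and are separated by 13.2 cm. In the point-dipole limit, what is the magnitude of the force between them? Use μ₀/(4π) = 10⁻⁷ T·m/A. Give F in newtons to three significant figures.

F ≈ 6.90×10⁻⁶ N

On-axis B of dipole 1: B = (μ₀/4π)·2m₁/r³. Force on dipole 2: F = m₂·dB/dr.
dB/dr = −(μ₀/4π)·6m₁/r⁴, so |F| = (μ₀/4π)·6m₁m₂/r⁴.
F = 6(10⁻⁷)(0.296)(0.0118)/(0.132)⁴ = 6.903×10⁻⁶ N.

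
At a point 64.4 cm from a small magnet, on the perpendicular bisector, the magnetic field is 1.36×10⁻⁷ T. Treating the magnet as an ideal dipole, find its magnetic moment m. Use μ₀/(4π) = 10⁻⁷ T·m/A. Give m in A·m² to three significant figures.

m ≈ 0.363 A·m²

In the equatorial plane B = (μ₀/4π)·m/r³, so m = Br³·4π/(μ₀).
m = (1.36×10⁻⁷)·(0.644)³ / (10⁻⁷) = 0.3632 A·m².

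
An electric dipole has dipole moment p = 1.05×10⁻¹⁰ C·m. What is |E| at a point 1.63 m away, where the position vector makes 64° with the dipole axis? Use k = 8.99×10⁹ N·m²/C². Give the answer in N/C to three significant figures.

E ≈ 0.274 N/C

At angle θ the dipole field magnitude is E = (kp/r³)·√(1 + 3cos²θ).
kp/r³ = (8.99×10⁹)(1.05×10⁻¹⁰) / (1.63)³ = 0.2180 N/C.
√(1 + 3cos²64°) = √(1 + 3·0.1922) = √1.5765 ≈ 1.2556.
E ≈ 0.2180 × 1.256 = 0.2737 N/C.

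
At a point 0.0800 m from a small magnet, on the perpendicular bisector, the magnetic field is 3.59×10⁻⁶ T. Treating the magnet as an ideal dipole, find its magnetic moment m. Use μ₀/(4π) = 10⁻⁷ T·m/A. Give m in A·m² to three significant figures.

In the equatorial plane B = (μ₀/4π)·m/r³, so m = Br³·4π/(μ₀).
m = (3.59×10⁻⁶)·(0.0800)³ / (10⁻⁷) = 0.01838 A·m².

m ≈ 0.0184 A·m²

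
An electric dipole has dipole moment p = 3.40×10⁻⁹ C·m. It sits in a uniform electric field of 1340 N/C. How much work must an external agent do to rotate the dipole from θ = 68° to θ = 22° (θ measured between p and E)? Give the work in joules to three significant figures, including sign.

W_ext = ΔU = U(θ₂) − U(θ₁) = −pE cosθ₂ − (−pE cosθ₁) = pE(cosθ₁ − cosθ₂).
W = (3.40×10⁻⁹)(1340)·(cos68° − cos22°) = (4.556×10⁻⁶)·(-0.5526) = -2.518×10⁻⁶ J.

W ≈ -2.52×10⁻⁶ J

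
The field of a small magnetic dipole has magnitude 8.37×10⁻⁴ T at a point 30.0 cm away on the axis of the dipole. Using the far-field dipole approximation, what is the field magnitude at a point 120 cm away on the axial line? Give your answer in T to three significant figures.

B ≈ 1.31×10⁻⁵ T

Dipole fields scale as 1/r³ in the far field; the geometry is the same at both points.
B₂ = B₁ · (r₁/r₂)³ = 8.37×10⁻⁴ · (30.0/120)³.
(r₁/r₂)³ = (0.25)³ = 0.01562.
B₂ ≈ 1.308×10⁻⁵ T.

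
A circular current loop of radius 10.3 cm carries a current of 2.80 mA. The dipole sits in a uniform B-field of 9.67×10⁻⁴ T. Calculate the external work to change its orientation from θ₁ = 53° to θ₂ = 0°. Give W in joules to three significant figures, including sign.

W ≈ -3.59×10⁻⁸ J

Magnetic moment m = IA = Iπa² = (0.00280)·π·(0.103)² = 9.332×10⁻⁵ A·m².
W_ext = ΔU = −mB cosθ₂ + mB cosθ₁ = mB(cosθ₁ − cosθ₂).
W = (9.332×10⁻⁵)(9.67×10⁻⁴)·(cos53° − cos0°) = (9.024×10⁻⁸)·(-0.3982) = -3.593×10⁻⁸ J.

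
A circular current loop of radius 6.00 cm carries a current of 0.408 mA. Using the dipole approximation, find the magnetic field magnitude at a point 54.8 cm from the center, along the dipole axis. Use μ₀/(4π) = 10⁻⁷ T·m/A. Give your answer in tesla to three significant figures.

Magnetic moment m = IA = Iπa² = (4.08×10⁻⁴)·π·(0.0600)² = 4.614×10⁻⁶ A·m².
On axis B = (μ₀/4π)·2m/r³.
B = 2·(10⁻⁷)·(4.614×10⁻⁶) / (0.548)³ = 5.607×10⁻¹² T.

B ≈ 5.61×10⁻¹² T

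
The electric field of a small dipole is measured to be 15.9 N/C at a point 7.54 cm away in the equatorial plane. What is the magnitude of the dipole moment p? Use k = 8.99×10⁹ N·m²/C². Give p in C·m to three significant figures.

p ≈ 7.58×10⁻¹³ C·m

In the equatorial plane E = kp/r³, so p = Er³/(k).
p = (15.9)·(0.0754)³ / (8.99×10⁹) = 7.581×10⁻¹³ C·m.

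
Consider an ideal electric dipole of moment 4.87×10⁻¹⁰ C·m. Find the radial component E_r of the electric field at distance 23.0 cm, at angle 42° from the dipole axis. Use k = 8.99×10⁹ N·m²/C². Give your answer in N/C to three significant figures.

E_r ≈ 535 N/C

For a dipole, E_r = (2kp cosθ)/r³.
kp/r³ = (8.99×10⁹)(4.87×10⁻¹⁰)/(0.230)³ = 359.8 N/C.
E_r = 2·359.8·cos42° = 534.8 N/C.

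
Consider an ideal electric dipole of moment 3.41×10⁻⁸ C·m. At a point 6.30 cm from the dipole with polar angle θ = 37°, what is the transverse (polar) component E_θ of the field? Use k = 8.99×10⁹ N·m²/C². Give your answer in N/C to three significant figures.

E_θ ≈ 7.38×10⁵ N/C

For a dipole, E_θ = (kp sinθ)/r³.
kp/r³ = (8.99×10⁹)(3.41×10⁻⁸)/(0.0630)³ = 1.226×10⁶ N/C.
E_θ = 1.226×10⁶·sin37° = 7.378×10⁵ N/C.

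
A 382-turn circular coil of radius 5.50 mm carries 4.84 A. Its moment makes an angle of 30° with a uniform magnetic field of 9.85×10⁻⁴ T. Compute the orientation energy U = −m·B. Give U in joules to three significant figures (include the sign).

U ≈ -1.50×10⁻⁴ J

m = NIA = NIπa² = 382·(4.84)·π·(0.00550)² = 0.1757 A·m².
U = −m·B = −mB cosθ.
U = −(0.1757)(9.85×10⁻⁴)·cos30° = -1.499×10⁻⁴ J.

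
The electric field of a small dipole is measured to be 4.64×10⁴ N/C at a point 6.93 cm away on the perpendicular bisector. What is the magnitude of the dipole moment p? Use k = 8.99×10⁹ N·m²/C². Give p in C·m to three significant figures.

In the equatorial plane E = kp/r³, so p = Er³/(k).
p = (4.64×10⁴)·(0.0693)³ / (8.99×10⁹) = 1.718×10⁻⁹ C·m.

p ≈ 1.72×10⁻⁹ C·m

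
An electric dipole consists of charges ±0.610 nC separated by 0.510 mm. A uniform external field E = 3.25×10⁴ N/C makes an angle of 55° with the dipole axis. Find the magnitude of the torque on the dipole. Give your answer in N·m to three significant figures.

τ ≈ 8.28×10⁻⁹ N·m

Dipole moment p = qd = (6.10×10⁻¹⁰ C)(5.10×10⁻⁴ m) = 3.111×10⁻¹³ C·m.
Torque on an electric dipole: τ = pE sinθ.
τ = (3.111×10⁻¹³)(3.25×10⁴)·sin55° = 8.282×10⁻⁹ N·m.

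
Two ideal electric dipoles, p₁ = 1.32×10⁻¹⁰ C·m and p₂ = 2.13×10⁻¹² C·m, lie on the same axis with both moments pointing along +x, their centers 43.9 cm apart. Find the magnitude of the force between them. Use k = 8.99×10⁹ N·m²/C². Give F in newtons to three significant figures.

F ≈ 4.08×10⁻¹⁰ N

On-axis field of dipole 1 at distance r: E = 2kp₁/r³. Force on dipole 2 is F = p₂·dE/dr (gradient along axis).
dE/dr = −6kp₁/r⁴, so |F| = 6kp₁p₂/r⁴ (attractive for aligned moments).
F = 6(8.99×10⁹)(1.32×10⁻¹⁰)(2.13×10⁻¹²)/(0.439)⁴ = 4.083×10⁻¹⁰ N.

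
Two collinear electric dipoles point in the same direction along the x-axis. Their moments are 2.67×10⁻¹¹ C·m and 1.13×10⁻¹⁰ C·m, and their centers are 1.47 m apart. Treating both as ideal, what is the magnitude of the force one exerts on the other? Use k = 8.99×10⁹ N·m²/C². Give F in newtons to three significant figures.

F ≈ 3.49×10⁻¹¹ N

On-axis field of dipole 1 at distance r: E = 2kp₁/r³. Force on dipole 2 is F = p₂·dE/dr (gradient along axis).
dE/dr = −6kp₁/r⁴, so |F| = 6kp₁p₂/r⁴ (attractive for aligned moments).
F = 6(8.99×10⁹)(2.67×10⁻¹¹)(1.13×10⁻¹⁰)/(1.47)⁴ = 3.485×10⁻¹¹ N.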